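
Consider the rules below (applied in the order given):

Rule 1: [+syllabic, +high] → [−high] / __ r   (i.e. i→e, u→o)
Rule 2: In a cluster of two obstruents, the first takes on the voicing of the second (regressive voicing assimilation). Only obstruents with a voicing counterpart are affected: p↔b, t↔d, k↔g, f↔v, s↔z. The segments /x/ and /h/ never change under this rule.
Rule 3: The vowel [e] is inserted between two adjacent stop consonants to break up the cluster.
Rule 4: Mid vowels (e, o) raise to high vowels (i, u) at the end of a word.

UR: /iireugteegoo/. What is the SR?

iereuketeegou

Rule 1 (pre-rhotic lowering): /i/ is a high vowel immediately before /r/, so it lowers to [e]. /iireugteegoo/ → iereugteegoo.
Rule 2 (regressive voicing assimilation): /g/ precedes the voiceless obstruent /t/, so it devoices to [k] by assimilation. /iereugteegoo/ → iereukteegoo.
Rule 3 (stop-cluster e-epenthesis): /k/ and /t/ form a stop–stop cluster, so [e] is inserted between them. /iereukteegoo/ → iereuketeegoo.
Rule 4 (final vowel raising): /o/ is a mid vowel in word-final position, so it raises to [u]. /iereuketeegoo/ → iereuketeegou.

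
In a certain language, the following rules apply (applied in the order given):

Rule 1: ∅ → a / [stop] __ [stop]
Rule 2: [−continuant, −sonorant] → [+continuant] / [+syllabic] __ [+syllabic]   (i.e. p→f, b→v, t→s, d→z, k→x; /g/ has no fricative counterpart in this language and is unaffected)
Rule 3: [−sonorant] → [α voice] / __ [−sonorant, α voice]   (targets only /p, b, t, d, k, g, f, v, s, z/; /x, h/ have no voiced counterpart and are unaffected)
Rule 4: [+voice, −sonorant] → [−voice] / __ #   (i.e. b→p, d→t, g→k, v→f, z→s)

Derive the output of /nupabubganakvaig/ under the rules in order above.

nufavuvaganagvaik

Rule 1 (stop-cluster a-epenthesis): /b/ and /g/ form a stop–stop cluster, so [a] is inserted between them. /nupabubganakvaig/ → nupabubaganakvaig.
Rule 2 (intervocalic spirantization): /p/ is a stop between vowels /u/ and /a/, so it spirantizes to the fricative [f]. /b/ is a stop between vowels /a/ and /u/, so it spirantizes to the fricative [v]. /b/ is a stop between vowels /u/ and /a/, so it spirantizes to the fricative [v]. /nupabubaganakvaig/ → nufavuvaganakvaig.
Rule 3 (regressive voicing assimilation): /k/ precedes the voiced obstruent /v/, so it voices to [g] by assimilation. /nufavuvaganakvaig/ → nufavuvaganagvaig.
Rule 4 (final devoicing): /g/ is a voiced obstruent in word-final position, so it devoices to [k]. /nufavuvaganagvaig/ → nufavuvaganagvaik.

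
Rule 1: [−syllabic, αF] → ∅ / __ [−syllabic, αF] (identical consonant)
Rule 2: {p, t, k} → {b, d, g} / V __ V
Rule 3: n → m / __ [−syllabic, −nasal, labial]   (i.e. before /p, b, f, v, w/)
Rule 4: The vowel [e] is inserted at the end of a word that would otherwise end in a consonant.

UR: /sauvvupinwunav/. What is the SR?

sauvubimwunave

Rule 1 (degemination): /vv/ is a geminate; the first /v/ deletes. /sauvvupinwunav/ → sauvupinwunav.
Rule 2 (intervocalic voicing): /p/ is a voiceless stop between vowels /u/ and /i/, so it voices to [b]. /sauvupinwunav/ → sauvubinwunav.
Rule 3 (nasal place assimilation): /n/ precedes the labial consonant /w/, so it assimilates in place to [m]. /sauvubinwunav/ → sauvubimwunav.
Rule 4 (final e-epenthesis): the form ends in the consonant /v/, so [e] is inserted word-finally. /sauvubimwunav/ → sauvubimwunave.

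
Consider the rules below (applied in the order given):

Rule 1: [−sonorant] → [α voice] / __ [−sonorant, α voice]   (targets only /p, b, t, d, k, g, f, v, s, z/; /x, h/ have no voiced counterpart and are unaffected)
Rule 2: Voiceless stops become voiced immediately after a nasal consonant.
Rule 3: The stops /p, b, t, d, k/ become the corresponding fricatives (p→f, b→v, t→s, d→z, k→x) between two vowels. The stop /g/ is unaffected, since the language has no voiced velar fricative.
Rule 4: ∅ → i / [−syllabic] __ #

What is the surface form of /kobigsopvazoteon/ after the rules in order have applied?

koviksobvazoseoni

Rule 1 (regressive voicing assimilation): /g/ precedes the voiceless obstruent /s/, so it devoices to [k] by assimilation. /p/ precedes the voiced obstruent /v/, so it voices to [b] by assimilation. /kobigsopvazoteon/ → kobiksobvazoteon.
Rule 2 (post-nasal voicing): no segment meets the environment; /kobiksobvazoteon/ is unchanged.
Rule 3 (intervocalic spirantization): /b/ is a stop between vowels /o/ and /i/, so it spirantizes to the fricative [v]. /t/ is a stop between vowels /o/ and /e/, so it spirantizes to the fricative [s]. /kobiksobvazoteon/ → koviksobvazoseon.
Rule 4 (final i-epenthesis): the form ends in the consonant /n/, so [i] is inserted word-finally. /koviksobvazoseon/ → koviksobvazoseoni.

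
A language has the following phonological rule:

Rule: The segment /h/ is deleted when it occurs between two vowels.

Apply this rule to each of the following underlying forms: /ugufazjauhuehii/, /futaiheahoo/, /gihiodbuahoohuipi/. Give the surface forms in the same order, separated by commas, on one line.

ugufazjauueii, futaieaoo, giiodbuaoouipi

/ugufazjauhuehii/: /h/ occurs between vowels /u/ and /u/, so it deletes. /h/ occurs between vowels /e/ and /i/, so it deletes. → [ugufazjauueii].
/futaiheahoo/: /h/ occurs between vowels /i/ and /e/, so it deletes. /h/ occurs between vowels /a/ and /o/, so it deletes. → [futaieaoo].
/gihiodbuahoohuipi/: /h/ occurs between vowels /i/ and /i/, so it deletes. /h/ occurs between vowels /a/ and /o/, so it deletes. /h/ occurs between vowels /o/ and /u/, so it deletes. → [giiodbuaoouipi].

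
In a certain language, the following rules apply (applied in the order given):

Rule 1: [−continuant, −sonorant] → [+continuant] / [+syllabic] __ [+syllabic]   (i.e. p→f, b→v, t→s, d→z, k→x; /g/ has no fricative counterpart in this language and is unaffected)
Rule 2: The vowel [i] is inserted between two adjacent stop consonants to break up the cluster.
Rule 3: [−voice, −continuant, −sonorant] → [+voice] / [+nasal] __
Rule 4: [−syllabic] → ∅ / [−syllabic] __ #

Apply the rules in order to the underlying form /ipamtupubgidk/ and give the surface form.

Rule 1 (intervocalic spirantization): /p/ is a stop between vowels /i/ and /a/, so it spirantizes to the fricative [f]. /p/ is a stop between vowels /u/ and /u/, so it spirantizes to the fricative [f]. /ipamtupubgidk/ → ifamtufubgidk.
Rule 2 (stop-cluster i-epenthesis): /b/ and /g/ form a stop–stop cluster, so [i] is inserted between them. /d/ and /k/ form a stop–stop cluster, so [i] is inserted between them. /ifamtufubgidk/ → ifamtufubigidik.
Rule 3 (post-nasal voicing): /t/ is a voiceless stop immediately after the nasal /m/, so it voices to [d]. /ifamtufubigidik/ → ifamdufubigidik.
Rule 4 (final cluster simplification): no segment meets the environment; /ifamdufubigidik/ is unchanged.

ifamdufubigidik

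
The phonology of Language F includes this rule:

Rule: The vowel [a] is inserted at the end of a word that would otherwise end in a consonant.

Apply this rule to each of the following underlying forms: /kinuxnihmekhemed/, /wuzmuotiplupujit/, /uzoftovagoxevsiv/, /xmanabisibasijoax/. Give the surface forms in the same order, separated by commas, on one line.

/kinuxnihmekhemed/: the form ends in the consonant /d/, so [a] is inserted word-finally. → [kinuxnihmekhemeda].
/wuzmuotiplupujit/: the form ends in the consonant /t/, so [a] is inserted word-finally. → [wuzmuotiplupujita].
/uzoftovagoxevsiv/: the form ends in the consonant /v/, so [a] is inserted word-finally. → [uzoftovagoxevsiva].
/xmanabisibasijoax/: the form ends in the consonant /x/, so [a] is inserted word-finally. → [xmanabisibasijoaxa].

kinuxnihmekhemeda, wuzmuotiplupujita, uzoftovagoxevsiva, xmanabisibasijoaxa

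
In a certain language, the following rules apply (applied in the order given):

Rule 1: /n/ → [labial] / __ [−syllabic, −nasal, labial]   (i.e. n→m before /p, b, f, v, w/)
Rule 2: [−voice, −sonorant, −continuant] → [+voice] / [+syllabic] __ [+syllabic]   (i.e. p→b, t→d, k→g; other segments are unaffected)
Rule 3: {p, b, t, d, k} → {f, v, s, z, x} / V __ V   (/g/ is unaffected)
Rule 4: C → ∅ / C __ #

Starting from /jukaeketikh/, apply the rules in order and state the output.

jugaegezik

Rule 1 (nasal place assimilation): no segment meets the environment; /jukaeketikh/ is unchanged.
Rule 2 (intervocalic voicing): /k/ is a voiceless stop between vowels /u/ and /a/, so it voices to [g]. /k/ is a voiceless stop between vowels /e/ and /e/, so it voices to [g]. /t/ is a voiceless stop between vowels /e/ and /i/, so it voices to [d]. /jukaeketikh/ → jugaegedikh.
Rule 3 (intervocalic spirantization): /d/ is a stop between vowels /e/ and /i/, so it spirantizes to the fricative [z]. /jugaegedikh/ → jugaegezikh.
Rule 4 (final cluster simplification): /h/ is the second consonant of a word-final cluster /kh/, so it deletes. /jugaegezikh/ → jugaegezik.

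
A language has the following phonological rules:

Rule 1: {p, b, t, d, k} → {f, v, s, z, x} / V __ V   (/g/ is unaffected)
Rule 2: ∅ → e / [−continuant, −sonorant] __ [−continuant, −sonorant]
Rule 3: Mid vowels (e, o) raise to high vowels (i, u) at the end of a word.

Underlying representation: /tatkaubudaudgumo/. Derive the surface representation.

tatekauvuzaudegumu

Rule 1 (intervocalic spirantization): /b/ is a stop between vowels /u/ and /u/, so it spirantizes to the fricative [v]. /d/ is a stop between vowels /u/ and /a/, so it spirantizes to the fricative [z]. /tatkaubudaudgumo/ → tatkauvuzaudgumo.
Rule 2 (stop-cluster e-epenthesis): /t/ and /k/ form a stop–stop cluster, so [e] is inserted between them. /d/ and /g/ form a stop–stop cluster, so [e] is inserted between them. /tatkauvuzaudgumo/ → tatekauvuzaudegumo.
Rule 3 (final vowel raising): /o/ is a mid vowel in word-final position, so it raises to [u]. /tatekauvuzaudegumo/ → tatekauvuzaudegumu.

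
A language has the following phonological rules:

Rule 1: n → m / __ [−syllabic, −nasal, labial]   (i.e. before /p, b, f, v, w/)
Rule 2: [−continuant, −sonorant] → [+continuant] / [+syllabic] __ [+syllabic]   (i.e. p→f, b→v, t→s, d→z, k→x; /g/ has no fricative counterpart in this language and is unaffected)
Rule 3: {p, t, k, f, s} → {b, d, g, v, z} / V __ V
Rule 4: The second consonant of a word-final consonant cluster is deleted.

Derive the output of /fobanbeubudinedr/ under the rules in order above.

Rule 1 (nasal place assimilation): /n/ precedes the labial consonant /b/, so it assimilates in place to [m]. /fobanbeubudinedr/ → fobambeubudinedr.
Rule 2 (intervocalic spirantization): /b/ is a stop between vowels /o/ and /a/, so it spirantizes to the fricative [v]. /b/ is a stop between vowels /u/ and /u/, so it spirantizes to the fricative [v]. /d/ is a stop between vowels /u/ and /i/, so it spirantizes to the fricative [z]. /fobambeubudinedr/ → fovambeuvuzinedr.
Rule 3 (intervocalic voicing): no segment meets the environment; /fovambeuvuzinedr/ is unchanged.
Rule 4 (final cluster simplification): /r/ is the second consonant of a word-final cluster /dr/, so it deletes. /fovambeuvuzinedr/ → fovambeuvuzined.

fovambeuvuzined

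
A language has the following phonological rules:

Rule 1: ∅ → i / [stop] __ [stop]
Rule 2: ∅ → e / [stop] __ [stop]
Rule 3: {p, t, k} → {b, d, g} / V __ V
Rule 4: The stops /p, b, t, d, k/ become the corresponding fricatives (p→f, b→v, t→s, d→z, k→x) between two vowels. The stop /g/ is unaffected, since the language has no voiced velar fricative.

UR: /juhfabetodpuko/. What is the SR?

Rule 1 (stop-cluster i-epenthesis): /d/ and /p/ form a stop–stop cluster, so [i] is inserted between them. /juhfabetodpuko/ → juhfabetodipuko.
Rule 2 (stop-cluster e-epenthesis): no segment meets the environment; /juhfabetodipuko/ is unchanged.
Rule 3 (intervocalic voicing): /t/ is a voiceless stop between vowels /e/ and /o/, so it voices to [d]. /p/ is a voiceless stop between vowels /i/ and /u/, so it voices to [b]. /k/ is a voiceless stop between vowels /u/ and /o/, so it voices to [g]. /juhfabetodipuko/ → juhfabedodibugo.
Rule 4 (intervocalic spirantization): /b/ is a stop between vowels /a/ and /e/, so it spirantizes to the fricative [v]. /d/ is a stop between vowels /e/ and /o/, so it spirantizes to the fricative [z]. /d/ is a stop between vowels /o/ and /i/, so it spirantizes to the fricative [z]. /b/ is a stop between vowels /i/ and /u/, so it spirantizes to the fricative [v]. /juhfabedodibugo/ → juhfavezozivugo.

juhfavezozivugo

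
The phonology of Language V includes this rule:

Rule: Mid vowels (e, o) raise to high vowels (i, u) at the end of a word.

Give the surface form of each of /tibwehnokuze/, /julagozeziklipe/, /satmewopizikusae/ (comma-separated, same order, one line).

tibwehnokuzi, julagozeziklipi, satmewopizikusai

/tibwehnokuze/: /e/ is a mid vowel in word-final position, so it raises to [i]. → [tibwehnokuzi].
/julagozeziklipe/: /e/ is a mid vowel in word-final position, so it raises to [i]. → [julagozeziklipi].
/satmewopizikusae/: /e/ is a mid vowel in word-final position, so it raises to [i]. → [satmewopizikusai].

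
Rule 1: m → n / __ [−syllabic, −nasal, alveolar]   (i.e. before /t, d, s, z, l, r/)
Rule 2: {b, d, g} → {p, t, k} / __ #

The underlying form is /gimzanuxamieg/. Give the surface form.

Rule 1 (nasal place assimilation): /m/ precedes the alveolar consonant /z/, so it assimilates in place to [n]. /gimzanuxamieg/ → ginzanuxamieg.
Rule 2 (final devoicing): /g/ is a voiced stop in word-final position, so it devoices to [k]. /ginzanuxamieg/ → ginzanuxamiek.

ginzanuxamiek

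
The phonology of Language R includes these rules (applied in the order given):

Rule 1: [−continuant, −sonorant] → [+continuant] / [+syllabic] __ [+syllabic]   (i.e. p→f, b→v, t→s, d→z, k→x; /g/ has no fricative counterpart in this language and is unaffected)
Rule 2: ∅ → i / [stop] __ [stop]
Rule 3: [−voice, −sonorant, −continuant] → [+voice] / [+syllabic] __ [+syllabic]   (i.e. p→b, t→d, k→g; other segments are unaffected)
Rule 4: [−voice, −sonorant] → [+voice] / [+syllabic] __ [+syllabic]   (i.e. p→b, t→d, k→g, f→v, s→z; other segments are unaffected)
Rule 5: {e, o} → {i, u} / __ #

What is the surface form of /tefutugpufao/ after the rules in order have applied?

Rule 1 (intervocalic spirantization): /t/ is a stop between vowels /u/ and /u/, so it spirantizes to the fricative [s]. /tefutugpufao/ → tefusugpufao.
Rule 2 (stop-cluster i-epenthesis): /g/ and /p/ form a stop–stop cluster, so [i] is inserted between them. /tefusugpufao/ → tefusugipufao.
Rule 3 (intervocalic voicing): /p/ is a voiceless stop between vowels /i/ and /u/, so it voices to [b]. /tefusugipufao/ → tefusugibufao.
Rule 4 (intervocalic voicing): /f/ is a voiceless obstruent between vowels /e/ and /u/, so it voices to [v]. /s/ is a voiceless obstruent between vowels /u/ and /u/, so it voices to [z]. /f/ is a voiceless obstruent between vowels /u/ and /a/, so it voices to [v]. /tefusugibufao/ → tevuzugibuvao.
Rule 5 (final vowel raising): /o/ is a mid vowel in word-final position, so it raises to [u]. /tevuzugibuvao/ → tevuzugibuvau.

tevuzugibuvau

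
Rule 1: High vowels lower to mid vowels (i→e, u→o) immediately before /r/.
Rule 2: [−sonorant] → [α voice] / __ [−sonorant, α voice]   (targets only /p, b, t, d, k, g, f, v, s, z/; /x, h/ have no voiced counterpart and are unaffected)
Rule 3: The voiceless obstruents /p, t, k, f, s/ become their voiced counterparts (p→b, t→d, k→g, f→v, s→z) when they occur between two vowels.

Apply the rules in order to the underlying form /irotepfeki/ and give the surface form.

erodepfegi

Rule 1 (pre-rhotic lowering): /i/ is a high vowel immediately before /r/, so it lowers to [e]. /irotepfeki/ → erotepfeki.
Rule 2 (regressive voicing assimilation): no segment meets the environment; /erotepfeki/ is unchanged.
Rule 3 (intervocalic voicing): /t/ is a voiceless obstruent between vowels /o/ and /e/, so it voices to [d]. /k/ is a voiceless obstruent between vowels /e/ and /i/, so it voices to [g]. /erotepfeki/ → erodepfegi.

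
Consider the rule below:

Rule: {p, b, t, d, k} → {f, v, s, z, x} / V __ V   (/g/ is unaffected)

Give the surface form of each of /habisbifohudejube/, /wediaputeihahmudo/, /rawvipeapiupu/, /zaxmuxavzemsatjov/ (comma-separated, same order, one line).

havisbifohuzejuve, weziafuseihahmuzo, rawvifeafiufu, zaxmuxavzemsatjov

/habisbifohudejube/: /b/ is a stop between vowels /a/ and /i/, so it spirantizes to the fricative [v]. /d/ is a stop between vowels /u/ and /e/, so it spirantizes to the fricative [z]. /b/ is a stop between vowels /u/ and /e/, so it spirantizes to the fricative [v]. → [havisbifohuzejuve].
/wediaputeihahmudo/: /d/ is a stop between vowels /e/ and /i/, so it spirantizes to the fricative [z]. /p/ is a stop between vowels /a/ and /u/, so it spirantizes to the fricative [f]. /t/ is a stop between vowels /u/ and /e/, so it spirantizes to the fricative [s]. /d/ is a stop between vowels /u/ and /o/, so it spirantizes to the fricative [z]. → [weziafuseihahmuzo].
/rawvipeapiupu/: /p/ is a stop between vowels /i/ and /e/, so it spirantizes to the fricative [f]. /p/ is a stop between vowels /a/ and /i/, so it spirantizes to the fricative [f]. /p/ is a stop between vowels /u/ and /u/, so it spirantizes to the fricative [f]. → [rawvifeafiufu].
/zaxmuxavzemsatjov/: the rule's environment is not met; surfaces unchanged as [zaxmuxavzemsatjov].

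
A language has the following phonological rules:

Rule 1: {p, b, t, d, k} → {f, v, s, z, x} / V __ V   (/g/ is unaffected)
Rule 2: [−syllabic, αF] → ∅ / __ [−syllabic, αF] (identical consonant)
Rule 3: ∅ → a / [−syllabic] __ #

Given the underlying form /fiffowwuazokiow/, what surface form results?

Rule 1 (intervocalic spirantization): /k/ is a stop between vowels /o/ and /i/, so it spirantizes to the fricative [x]. /fiffowwuazokiow/ → fiffowwuazoxiow.
Rule 2 (degemination): /ff/ is a geminate; the first /f/ deletes. /ww/ is a geminate; the first /w/ deletes. /fiffowwuazoxiow/ → fifowuazoxiow.
Rule 3 (final a-epenthesis): the form ends in the consonant /w/, so [a] is inserted word-finally. /fifowuazoxiow/ → fifowuazoxiowa.

fifowuazoxiowa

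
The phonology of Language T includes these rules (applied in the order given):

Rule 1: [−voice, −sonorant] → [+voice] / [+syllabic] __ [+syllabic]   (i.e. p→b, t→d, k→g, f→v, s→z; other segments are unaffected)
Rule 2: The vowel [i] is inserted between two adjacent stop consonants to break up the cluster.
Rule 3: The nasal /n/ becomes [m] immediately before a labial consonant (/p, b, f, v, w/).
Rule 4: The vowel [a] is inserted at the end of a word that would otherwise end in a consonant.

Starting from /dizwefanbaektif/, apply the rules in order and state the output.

Rule 1 (intervocalic voicing): /f/ is a voiceless obstruent between vowels /e/ and /a/, so it voices to [v]. /dizwefanbaektif/ → dizwevanbaektif.
Rule 2 (stop-cluster i-epenthesis): /k/ and /t/ form a stop–stop cluster, so [i] is inserted between them. /dizwevanbaektif/ → dizwevanbaekitif.
Rule 3 (nasal place assimilation): /n/ precedes the labial consonant /b/, so it assimilates in place to [m]. /dizwevanbaekitif/ → dizwevambaekitif.
Rule 4 (final a-epenthesis): the form ends in the consonant /f/, so [a] is inserted word-finally. /dizwevambaekitif/ → dizwevambaekitifa.

dizwevambaekitifa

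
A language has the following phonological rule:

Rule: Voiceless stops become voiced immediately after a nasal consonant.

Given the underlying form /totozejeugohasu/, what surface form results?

No segment of /totozejeugohasu/ meets the structural description of the rule, so the form surfaces unchanged.

totozejeugohasu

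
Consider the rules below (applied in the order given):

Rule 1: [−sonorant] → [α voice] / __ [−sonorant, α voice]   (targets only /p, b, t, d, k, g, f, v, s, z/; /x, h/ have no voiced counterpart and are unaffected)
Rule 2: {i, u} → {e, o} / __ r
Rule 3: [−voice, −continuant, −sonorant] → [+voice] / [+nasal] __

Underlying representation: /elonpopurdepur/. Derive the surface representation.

elonbopordepor

Rule 1 (regressive voicing assimilation): no segment meets the environment; /elonpopurdepur/ is unchanged.
Rule 2 (pre-rhotic lowering): /u/ is a high vowel immediately before /r/, so it lowers to [o]. /u/ is a high vowel immediately before /r/, so it lowers to [o]. /elonpopurdepur/ → elonpopordepor.
Rule 3 (post-nasal voicing): /p/ is a voiceless stop immediately after the nasal /n/, so it voices to [b]. /elonpopordepor/ → elonbopordepor.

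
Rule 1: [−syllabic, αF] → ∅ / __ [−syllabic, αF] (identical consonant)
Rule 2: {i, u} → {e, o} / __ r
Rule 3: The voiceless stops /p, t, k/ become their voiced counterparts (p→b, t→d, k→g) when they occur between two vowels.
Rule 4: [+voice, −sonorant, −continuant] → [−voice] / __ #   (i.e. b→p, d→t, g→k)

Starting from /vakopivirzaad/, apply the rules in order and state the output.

Rule 1 (degemination): no segment meets the environment; /vakopivirzaad/ is unchanged.
Rule 2 (pre-rhotic lowering): /i/ is a high vowel immediately before /r/, so it lowers to [e]. /vakopivirzaad/ → vakopiverzaad.
Rule 3 (intervocalic voicing): /k/ is a voiceless stop between vowels /a/ and /o/, so it voices to [g]. /p/ is a voiceless stop between vowels /o/ and /i/, so it voices to [b]. /vakopiverzaad/ → vagobiverzaad.
Rule 4 (final devoicing): /d/ is a voiced stop in word-final position, so it devoices to [t]. /vagobiverzaad/ → vagobiverzaat.

vagobiverzaat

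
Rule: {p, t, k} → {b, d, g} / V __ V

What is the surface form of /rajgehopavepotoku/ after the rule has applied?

rajgehobavebodogu

/p/ is a voiceless stop between vowels /o/ and /a/, so it voices to [b].
/p/ is a voiceless stop between vowels /e/ and /o/, so it voices to [b].
/t/ is a voiceless stop between vowels /o/ and /o/, so it voices to [d].
/k/ is a voiceless stop between vowels /o/ and /u/, so it voices to [g].
Surface form: [rajgehobavebodogu].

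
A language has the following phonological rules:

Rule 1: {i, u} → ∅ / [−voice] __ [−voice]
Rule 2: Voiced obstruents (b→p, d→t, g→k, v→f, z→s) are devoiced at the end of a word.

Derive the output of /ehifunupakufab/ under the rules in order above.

ehfunupakfap

Rule 1 (high vowel syncope): /i/ is a high vowel flanked by voiceless consonants /h/ and /f/, so it deletes. /u/ is a high vowel flanked by voiceless consonants /k/ and /f/, so it deletes. /ehifunupakufab/ → ehfunupakfab.
Rule 2 (final devoicing): /b/ is a voiced obstruent in word-final position, so it devoices to [p]. /ehfunupakfab/ → ehfunupakfap.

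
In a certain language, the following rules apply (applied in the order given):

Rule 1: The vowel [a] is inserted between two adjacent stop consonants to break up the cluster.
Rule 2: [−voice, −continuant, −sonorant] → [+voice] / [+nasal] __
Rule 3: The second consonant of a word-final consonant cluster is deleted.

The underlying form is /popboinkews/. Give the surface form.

popaboingew

Rule 1 (stop-cluster a-epenthesis): /p/ and /b/ form a stop–stop cluster, so [a] is inserted between them. /popboinkews/ → popaboinkews.
Rule 2 (post-nasal voicing): /k/ is a voiceless stop immediately after the nasal /n/, so it voices to [g]. /popaboinkews/ → popaboingews.
Rule 3 (final cluster simplification): /s/ is the second consonant of a word-final cluster /ws/, so it deletes. /popaboingews/ → popaboingew.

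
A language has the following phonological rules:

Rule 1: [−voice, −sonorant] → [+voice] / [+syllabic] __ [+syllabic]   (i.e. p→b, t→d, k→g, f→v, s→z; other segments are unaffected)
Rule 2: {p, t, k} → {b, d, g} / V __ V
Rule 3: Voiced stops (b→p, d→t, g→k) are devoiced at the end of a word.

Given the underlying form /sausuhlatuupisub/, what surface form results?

sauzuhladuubizup

Rule 1 (intervocalic voicing): /s/ is a voiceless obstruent between vowels /u/ and /u/, so it voices to [z]. /t/ is a voiceless obstruent between vowels /a/ and /u/, so it voices to [d]. /p/ is a voiceless obstruent between vowels /u/ and /i/, so it voices to [b]. /s/ is a voiceless obstruent between vowels /i/ and /u/, so it voices to [z]. /sausuhlatuupisub/ → sauzuhladuubizub.
Rule 2 (intervocalic voicing): no segment meets the environment; /sauzuhladuubizub/ is unchanged.
Rule 3 (final devoicing): /b/ is a voiced stop in word-final position, so it devoices to [p]. /sauzuhladuubizub/ → sauzuhladuubizup.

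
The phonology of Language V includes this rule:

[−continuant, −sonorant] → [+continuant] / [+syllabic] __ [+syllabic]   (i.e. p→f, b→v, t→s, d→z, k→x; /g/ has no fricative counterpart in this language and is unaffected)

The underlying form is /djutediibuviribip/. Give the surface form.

/t/ is a stop between vowels /u/ and /e/, so it spirantizes to the fricative [s].
/d/ is a stop between vowels /e/ and /i/, so it spirantizes to the fricative [z].
/b/ is a stop between vowels /i/ and /u/, so it spirantizes to the fricative [v].
/b/ is a stop between vowels /i/ and /i/, so it spirantizes to the fricative [v].
The other instances of /d/, /p/ do not occur in the required environment and remain unchanged.
Surface form: [djuseziivuvirivip].

djuseziivuvirivip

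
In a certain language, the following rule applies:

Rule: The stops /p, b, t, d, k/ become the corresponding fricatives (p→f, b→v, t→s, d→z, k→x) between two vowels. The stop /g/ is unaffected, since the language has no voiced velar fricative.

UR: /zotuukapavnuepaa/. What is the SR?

zosuuxafavnuefaa

/t/ is a stop between vowels /o/ and /u/, so it spirantizes to the fricative [s].
/k/ is a stop between vowels /u/ and /a/, so it spirantizes to the fricative [x].
/p/ is a stop between vowels /a/ and /a/, so it spirantizes to the fricative [f].
/p/ is a stop between vowels /e/ and /a/, so it spirantizes to the fricative [f].
Surface form: [zosuuxafavnuefaa].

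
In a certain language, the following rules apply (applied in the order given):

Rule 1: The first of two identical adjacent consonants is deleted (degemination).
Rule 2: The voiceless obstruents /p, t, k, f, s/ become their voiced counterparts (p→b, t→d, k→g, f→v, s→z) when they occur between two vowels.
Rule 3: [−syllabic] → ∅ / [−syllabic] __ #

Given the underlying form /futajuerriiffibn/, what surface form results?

Rule 1 (degemination): /rr/ is a geminate; the first /r/ deletes. /ff/ is a geminate; the first /f/ deletes. /futajuerriiffibn/ → futajueriifibn.
Rule 2 (intervocalic voicing): /t/ is a voiceless obstruent between vowels /u/ and /a/, so it voices to [d]. /f/ is a voiceless obstruent between vowels /i/ and /i/, so it voices to [v]. /futajueriifibn/ → fudajueriivibn.
Rule 3 (final cluster simplification): /n/ is the second consonant of a word-final cluster /bn/, so it deletes. /fudajueriivibn/ → fudajueriivib.

fudajueriivib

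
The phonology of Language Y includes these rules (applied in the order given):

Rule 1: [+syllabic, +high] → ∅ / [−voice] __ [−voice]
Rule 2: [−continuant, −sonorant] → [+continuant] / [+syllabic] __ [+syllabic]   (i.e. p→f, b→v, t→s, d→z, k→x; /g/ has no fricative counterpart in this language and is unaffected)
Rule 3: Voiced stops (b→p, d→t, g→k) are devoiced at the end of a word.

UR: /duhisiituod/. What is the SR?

duhsiisuot

Rule 1 (high vowel syncope): /i/ is a high vowel flanked by voiceless consonants /h/ and /s/, so it deletes. /duhisiituod/ → duhsiituod.
Rule 2 (intervocalic spirantization): /t/ is a stop between vowels /i/ and /u/, so it spirantizes to the fricative [s]. /duhsiituod/ → duhsiisuod.
Rule 3 (final devoicing): /d/ is a voiced stop in word-final position, so it devoices to [t]. /duhsiisuod/ → duhsiisuot.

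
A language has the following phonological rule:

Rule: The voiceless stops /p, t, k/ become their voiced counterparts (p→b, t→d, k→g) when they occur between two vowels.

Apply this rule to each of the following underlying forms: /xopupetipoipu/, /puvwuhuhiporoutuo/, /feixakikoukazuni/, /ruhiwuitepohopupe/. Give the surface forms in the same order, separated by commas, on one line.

xobubediboibu, puvwuhuhiborouduo, feixagigougazuni, ruhiwuidebohobube

/xopupetipoipu/: /p/ is a voiceless stop between vowels /o/ and /u/, so it voices to [b]. /p/ is a voiceless stop between vowels /u/ and /e/, so it voices to [b]. /t/ is a voiceless stop between vowels /e/ and /i/, so it voices to [d]. /p/ is a voiceless stop between vowels /i/ and /o/, so it voices to [b]. /p/ is a voiceless stop between vowels /i/ and /u/, so it voices to [b]. → [xobubediboibu].
/puvwuhuhiporoutuo/: /p/ is a voiceless stop between vowels /i/ and /o/, so it voices to [b]. /t/ is a voiceless stop between vowels /u/ and /u/, so it voices to [d]. → [puvwuhuhiborouduo].
/feixakikoukazuni/: /k/ is a voiceless stop between vowels /a/ and /i/, so it voices to [g]. /k/ is a voiceless stop between vowels /i/ and /o/, so it voices to [g]. /k/ is a voiceless stop between vowels /u/ and /a/, so it voices to [g]. → [feixagigougazuni].
/ruhiwuitepohopupe/: /t/ is a voiceless stop between vowels /i/ and /e/, so it voices to [d]. /p/ is a voiceless stop between vowels /e/ and /o/, so it voices to [b]. /p/ is a voiceless stop between vowels /o/ and /u/, so it voices to [b]. /p/ is a voiceless stop between vowels /u/ and /e/, so it voices to [b]. → [ruhiwuidebohobube].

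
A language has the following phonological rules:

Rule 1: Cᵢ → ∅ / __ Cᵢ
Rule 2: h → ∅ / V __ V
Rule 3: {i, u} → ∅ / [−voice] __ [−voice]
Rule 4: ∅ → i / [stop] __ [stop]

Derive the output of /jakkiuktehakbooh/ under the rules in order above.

Rule 1 (degemination): /kk/ is a geminate; the first /k/ deletes. /jakkiuktehakbooh/ → jakiuktehakbooh.
Rule 2 (intervocalic h-deletion): /h/ occurs between vowels /e/ and /a/, so it deletes. /jakiuktehakbooh/ → jakiukteakbooh.
Rule 3 (high vowel syncope): no segment meets the environment; /jakiukteakbooh/ is unchanged.
Rule 4 (stop-cluster i-epenthesis): /k/ and /t/ form a stop–stop cluster, so [i] is inserted between them. /k/ and /b/ form a stop–stop cluster, so [i] is inserted between them. /jakiukteakbooh/ → jakiukiteakibooh.

jakiukiteakibooh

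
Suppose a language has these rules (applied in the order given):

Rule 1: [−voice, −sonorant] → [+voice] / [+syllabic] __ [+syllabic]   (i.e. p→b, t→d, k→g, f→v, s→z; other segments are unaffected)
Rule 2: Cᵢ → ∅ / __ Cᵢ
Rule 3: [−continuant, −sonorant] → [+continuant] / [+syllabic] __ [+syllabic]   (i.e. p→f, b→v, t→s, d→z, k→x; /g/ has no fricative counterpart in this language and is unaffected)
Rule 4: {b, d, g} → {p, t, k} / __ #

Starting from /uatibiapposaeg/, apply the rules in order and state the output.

Rule 1 (intervocalic voicing): /t/ is a voiceless obstruent between vowels /a/ and /i/, so it voices to [d]. /s/ is a voiceless obstruent between vowels /o/ and /a/, so it voices to [z]. /uatibiapposaeg/ → uadibiappozaeg.
Rule 2 (degemination): /pp/ is a geminate; the first /p/ deletes. /uadibiappozaeg/ → uadibiapozaeg.
Rule 3 (intervocalic spirantization): /d/ is a stop between vowels /a/ and /i/, so it spirantizes to the fricative [z]. /b/ is a stop between vowels /i/ and /i/, so it spirantizes to the fricative [v]. /p/ is a stop between vowels /a/ and /o/, so it spirantizes to the fricative [f]. /uadibiapozaeg/ → uaziviafozaeg.
Rule 4 (final devoicing): /g/ is a voiced stop in word-final position, so it devoices to [k]. /uaziviafozaeg/ → uaziviafozaek.

uaziviafozaek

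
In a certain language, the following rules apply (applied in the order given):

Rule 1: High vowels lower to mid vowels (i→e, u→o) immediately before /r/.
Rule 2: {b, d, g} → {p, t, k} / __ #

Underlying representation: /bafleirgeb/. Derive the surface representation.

bafleergep

Rule 1 (pre-rhotic lowering): /i/ is a high vowel immediately before /r/, so it lowers to [e]. /bafleirgeb/ → bafleergeb.
Rule 2 (final devoicing): /b/ is a voiced stop in word-final position, so it devoices to [p]. /bafleergeb/ → bafleergep.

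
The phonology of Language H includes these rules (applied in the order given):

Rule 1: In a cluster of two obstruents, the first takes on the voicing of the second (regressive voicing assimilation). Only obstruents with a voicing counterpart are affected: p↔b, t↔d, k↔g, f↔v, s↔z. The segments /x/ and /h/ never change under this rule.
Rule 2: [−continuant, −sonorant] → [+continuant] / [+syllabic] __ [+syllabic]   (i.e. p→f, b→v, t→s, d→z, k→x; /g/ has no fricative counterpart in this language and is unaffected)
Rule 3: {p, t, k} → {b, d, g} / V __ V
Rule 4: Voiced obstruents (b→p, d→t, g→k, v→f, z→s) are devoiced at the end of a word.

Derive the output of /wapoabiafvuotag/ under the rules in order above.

wafoaviavvuosak

Rule 1 (regressive voicing assimilation): /f/ precedes the voiced obstruent /v/, so it voices to [v] by assimilation. /wapoabiafvuotag/ → wapoabiavvuotag.
Rule 2 (intervocalic spirantization): /p/ is a stop between vowels /a/ and /o/, so it spirantizes to the fricative [f]. /b/ is a stop between vowels /a/ and /i/, so it spirantizes to the fricative [v]. /t/ is a stop between vowels /o/ and /a/, so it spirantizes to the fricative [s]. /wapoabiavvuotag/ → wafoaviavvuosag.
Rule 3 (intervocalic voicing): no segment meets the environment; /wafoaviavvuosag/ is unchanged.
Rule 4 (final devoicing): /g/ is a voiced obstruent in word-final position, so it devoices to [k]. /wafoaviavvuosag/ → wafoaviavvuosak.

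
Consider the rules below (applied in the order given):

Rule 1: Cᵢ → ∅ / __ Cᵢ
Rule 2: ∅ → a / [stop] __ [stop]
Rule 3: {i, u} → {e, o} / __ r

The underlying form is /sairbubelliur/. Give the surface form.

saerbubelior

Rule 1 (degemination): /ll/ is a geminate; the first /l/ deletes. /sairbubelliur/ → sairbubeliur.
Rule 2 (stop-cluster a-epenthesis): no segment meets the environment; /sairbubeliur/ is unchanged.
Rule 3 (pre-rhotic lowering): /i/ is a high vowel immediately before /r/, so it lowers to [e]. /u/ is a high vowel immediately before /r/, so it lowers to [o]. /sairbubeliur/ → saerbubelior.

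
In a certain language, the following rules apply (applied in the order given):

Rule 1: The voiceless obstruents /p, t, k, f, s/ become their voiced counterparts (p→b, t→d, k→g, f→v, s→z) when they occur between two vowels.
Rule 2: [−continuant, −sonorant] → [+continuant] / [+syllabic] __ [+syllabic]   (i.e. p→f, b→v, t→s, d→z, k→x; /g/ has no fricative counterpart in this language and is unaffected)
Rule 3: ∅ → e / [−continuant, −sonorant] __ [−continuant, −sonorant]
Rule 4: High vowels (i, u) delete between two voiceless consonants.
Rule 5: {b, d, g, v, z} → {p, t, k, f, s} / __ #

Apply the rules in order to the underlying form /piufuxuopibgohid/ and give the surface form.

Rule 1 (intervocalic voicing): /f/ is a voiceless obstruent between vowels /u/ and /u/, so it voices to [v]. /p/ is a voiceless obstruent between vowels /o/ and /i/, so it voices to [b]. /piufuxuopibgohid/ → piuvuxuobibgohid.
Rule 2 (intervocalic spirantization): /b/ is a stop between vowels /o/ and /i/, so it spirantizes to the fricative [v]. /piuvuxuobibgohid/ → piuvuxuovibgohid.
Rule 3 (stop-cluster e-epenthesis): /b/ and /g/ form a stop–stop cluster, so [e] is inserted between them. /piuvuxuovibgohid/ → piuvuxuovibegohid.
Rule 4 (high vowel syncope): no segment meets the environment; /piuvuxuovibegohid/ is unchanged.
Rule 5 (final devoicing): /d/ is a voiced obstruent in word-final position, so it devoices to [t]. /piuvuxuovibegohid/ → piuvuxuovibegohit.

piuvuxuovibegohit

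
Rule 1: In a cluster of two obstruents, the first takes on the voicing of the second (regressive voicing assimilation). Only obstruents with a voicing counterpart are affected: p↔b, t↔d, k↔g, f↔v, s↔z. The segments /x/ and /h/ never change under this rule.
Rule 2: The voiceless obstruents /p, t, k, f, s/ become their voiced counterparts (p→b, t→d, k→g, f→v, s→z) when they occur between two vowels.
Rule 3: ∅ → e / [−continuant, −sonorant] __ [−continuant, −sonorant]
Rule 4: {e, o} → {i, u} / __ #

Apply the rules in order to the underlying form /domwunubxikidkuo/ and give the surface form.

domwunupxigitekuu

Rule 1 (regressive voicing assimilation): /b/ precedes the voiceless obstruent /x/, so it devoices to [p] by assimilation. /d/ precedes the voiceless obstruent /k/, so it devoices to [t] by assimilation. /domwunubxikidkuo/ → domwunupxikitkuo.
Rule 2 (intervocalic voicing): /k/ is a voiceless obstruent between vowels /i/ and /i/, so it voices to [g]. /domwunupxikitkuo/ → domwunupxigitkuo.
Rule 3 (stop-cluster e-epenthesis): /t/ and /k/ form a stop–stop cluster, so [e] is inserted between them. /domwunupxigitkuo/ → domwunupxigitekuo.
Rule 4 (final vowel raising): /o/ is a mid vowel in word-final position, so it raises to [u]. /domwunupxigitekuo/ → domwunupxigitekuu.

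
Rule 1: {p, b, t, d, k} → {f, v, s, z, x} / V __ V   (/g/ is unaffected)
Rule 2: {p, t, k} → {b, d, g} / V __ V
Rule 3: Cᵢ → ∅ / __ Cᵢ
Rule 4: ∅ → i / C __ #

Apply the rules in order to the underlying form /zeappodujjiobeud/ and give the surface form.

Rule 1 (intervocalic spirantization): /d/ is a stop between vowels /o/ and /u/, so it spirantizes to the fricative [z]. /b/ is a stop between vowels /o/ and /e/, so it spirantizes to the fricative [v]. /zeappodujjiobeud/ → zeappozujjioveud.
Rule 2 (intervocalic voicing): no segment meets the environment; /zeappozujjioveud/ is unchanged.
Rule 3 (degemination): /pp/ is a geminate; the first /p/ deletes. /jj/ is a geminate; the first /j/ deletes. /zeappozujjioveud/ → zeapozujioveud.
Rule 4 (final i-epenthesis): the form ends in the consonant /d/, so [i] is inserted word-finally. /zeapozujioveud/ → zeapozujioveudi.

zeapozujioveudi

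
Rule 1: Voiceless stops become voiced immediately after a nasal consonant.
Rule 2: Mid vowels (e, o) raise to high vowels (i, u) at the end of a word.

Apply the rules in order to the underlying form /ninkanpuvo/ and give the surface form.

Rule 1 (post-nasal voicing): /k/ is a voiceless stop immediately after the nasal /n/, so it voices to [g]. /p/ is a voiceless stop immediately after the nasal /n/, so it voices to [b]. /ninkanpuvo/ → ninganbuvo.
Rule 2 (final vowel raising): /o/ is a mid vowel in word-final position, so it raises to [u]. /ninganbuvo/ → ninganbuvu.

ninganbuvu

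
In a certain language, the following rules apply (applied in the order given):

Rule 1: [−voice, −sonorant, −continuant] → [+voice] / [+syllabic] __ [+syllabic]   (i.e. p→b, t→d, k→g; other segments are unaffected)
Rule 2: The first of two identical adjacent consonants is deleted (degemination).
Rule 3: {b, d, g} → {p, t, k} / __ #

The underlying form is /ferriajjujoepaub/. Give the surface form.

Rule 1 (intervocalic voicing): /p/ is a voiceless stop between vowels /e/ and /a/, so it voices to [b]. /ferriajjujoepaub/ → ferriajjujoebaub.
Rule 2 (degemination): /rr/ is a geminate; the first /r/ deletes. /jj/ is a geminate; the first /j/ deletes. /ferriajjujoebaub/ → feriajujoebaub.
Rule 3 (final devoicing): /b/ is a voiced stop in word-final position, so it devoices to [p]. /feriajujoebaub/ → feriajujoebaup.

feriajujoebaup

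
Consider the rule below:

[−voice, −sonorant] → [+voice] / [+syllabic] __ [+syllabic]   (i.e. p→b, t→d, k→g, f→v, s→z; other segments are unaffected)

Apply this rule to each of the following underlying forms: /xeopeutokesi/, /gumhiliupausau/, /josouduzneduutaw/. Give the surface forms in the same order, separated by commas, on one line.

/xeopeutokesi/: /p/ is a voiceless obstruent between vowels /o/ and /e/, so it voices to [b]. /t/ is a voiceless obstruent between vowels /u/ and /o/, so it voices to [d]. /k/ is a voiceless obstruent between vowels /o/ and /e/, so it voices to [g]. /s/ is a voiceless obstruent between vowels /e/ and /i/, so it voices to [z]. → [xeobeudogezi].
/gumhiliupausau/: /p/ is a voiceless obstruent between vowels /u/ and /a/, so it voices to [b]. /s/ is a voiceless obstruent between vowels /u/ and /a/, so it voices to [z]. → [gumhiliubauzau].
/josouduzneduutaw/: /s/ is a voiceless obstruent between vowels /o/ and /o/, so it voices to [z]. /t/ is a voiceless obstruent between vowels /u/ and /a/, so it voices to [d]. → [jozouduzneduudaw].

xeobeudogezi, gumhiliubauzau, jozouduzneduudaw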